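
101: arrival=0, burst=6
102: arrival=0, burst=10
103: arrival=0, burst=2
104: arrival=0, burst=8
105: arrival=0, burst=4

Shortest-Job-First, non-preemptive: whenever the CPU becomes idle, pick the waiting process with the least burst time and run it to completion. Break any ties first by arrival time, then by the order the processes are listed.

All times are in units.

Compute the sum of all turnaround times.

70

Timeline: | 103 0-2 | 105 2-6 | 101 6-12 | 104 12-20 | 102 20-30 |
Completion: 101=12  102=30  103=2  104=20  105=6
Turnaround (C−A): 101=12  102=30  103=2  104=20  105=6
Turnaround = completion − arrival: 101=12, 102=30, 103=2, 104=20, 105=6
Total turnaround = 12 + 30 + 2 + 20 + 6 = 70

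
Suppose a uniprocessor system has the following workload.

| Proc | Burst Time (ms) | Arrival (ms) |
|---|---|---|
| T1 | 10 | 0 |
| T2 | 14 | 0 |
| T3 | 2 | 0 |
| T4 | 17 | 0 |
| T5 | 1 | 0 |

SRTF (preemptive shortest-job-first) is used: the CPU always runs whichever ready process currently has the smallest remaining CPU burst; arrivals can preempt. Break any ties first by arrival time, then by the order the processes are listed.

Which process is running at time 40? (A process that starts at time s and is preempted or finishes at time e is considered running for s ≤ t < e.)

T4

Schedule: | T5 0-1 | T3 1-3 | T1 3-13 | T2 13-27 | T4 27-44 |
Completion: T1=13  T2=27  T3=3  T4=44  T5=1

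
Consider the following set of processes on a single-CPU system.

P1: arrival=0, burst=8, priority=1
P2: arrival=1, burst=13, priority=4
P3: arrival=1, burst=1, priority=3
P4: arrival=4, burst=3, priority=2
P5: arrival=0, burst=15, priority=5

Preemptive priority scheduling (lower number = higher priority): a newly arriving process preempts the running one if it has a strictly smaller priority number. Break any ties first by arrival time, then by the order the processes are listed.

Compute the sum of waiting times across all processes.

Gantt: | P1 0-8 | P4 8-11 | P3 11-12 | P2 12-25 | P5 25-40 |
Completion: P1=8  P2=25  P3=12  P4=11  P5=40
Turnaround (C−A): P1=8  P2=24  P3=11  P4=7  P5=40
Waiting = turnaround − burst: P1=0, P2=11, P3=10, P4=4, P5=25
Total waiting = 0 + 11 + 10 + 4 + 25 = 50

50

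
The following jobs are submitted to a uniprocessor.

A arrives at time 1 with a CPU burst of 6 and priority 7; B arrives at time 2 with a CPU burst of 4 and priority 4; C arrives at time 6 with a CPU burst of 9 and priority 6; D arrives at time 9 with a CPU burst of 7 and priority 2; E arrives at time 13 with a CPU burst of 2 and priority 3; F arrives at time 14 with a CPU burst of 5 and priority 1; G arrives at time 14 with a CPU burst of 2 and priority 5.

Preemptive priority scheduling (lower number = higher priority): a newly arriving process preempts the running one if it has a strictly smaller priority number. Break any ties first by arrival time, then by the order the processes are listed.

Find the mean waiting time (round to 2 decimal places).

9.57

Schedule: | idle 0-1 | A 1-2 | B 2-6 | C 6-9 | D 9-14 | F 14-19 | D 19-21 | E 21-23 | G 23-25 | C 25-31 | A 31-36 |
Completion: A=36  B=6  C=31  D=21  E=23  F=19  G=25
Turnaround (C−A): A=35  B=4  C=25  D=12  E=10  F=5  G=11
Waiting times: A=29, B=0, C=16, D=5, E=8, F=0, G=9
Average waiting = (29+0+16+5+8+0+9) / 7 = 67/7 = 9.57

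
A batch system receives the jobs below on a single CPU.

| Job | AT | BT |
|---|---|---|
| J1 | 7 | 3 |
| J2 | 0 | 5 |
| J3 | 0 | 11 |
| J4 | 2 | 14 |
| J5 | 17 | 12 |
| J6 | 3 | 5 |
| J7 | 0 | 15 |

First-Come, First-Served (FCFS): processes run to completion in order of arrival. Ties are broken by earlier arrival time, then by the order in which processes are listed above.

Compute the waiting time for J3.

Timeline: | J2 0-5 | J3 5-16 | J7 16-31 | J4 31-45 | J6 45-50 | J1 50-53 | J5 53-65 |
Completion: J1=53  J2=5  J3=16  J4=45  J5=65  J6=50  J7=31
Waiting(J3) = turnaround − burst = 16 − 11 = 5

5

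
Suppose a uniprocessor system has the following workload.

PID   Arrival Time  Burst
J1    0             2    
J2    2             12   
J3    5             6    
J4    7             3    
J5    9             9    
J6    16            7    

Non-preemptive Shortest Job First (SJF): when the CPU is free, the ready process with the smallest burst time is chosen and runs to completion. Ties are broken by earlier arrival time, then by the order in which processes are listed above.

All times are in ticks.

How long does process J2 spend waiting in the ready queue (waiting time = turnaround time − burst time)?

Timeline: | J1 0-2 | J2 2-14 | J4 14-17 | J3 17-23 | J6 23-30 | J5 30-39 |
Completion: J1=2  J2=14  J3=23  J4=17  J5=39  J6=30
Waiting(J2) = turnaround − burst = 12 − 12 = 0

0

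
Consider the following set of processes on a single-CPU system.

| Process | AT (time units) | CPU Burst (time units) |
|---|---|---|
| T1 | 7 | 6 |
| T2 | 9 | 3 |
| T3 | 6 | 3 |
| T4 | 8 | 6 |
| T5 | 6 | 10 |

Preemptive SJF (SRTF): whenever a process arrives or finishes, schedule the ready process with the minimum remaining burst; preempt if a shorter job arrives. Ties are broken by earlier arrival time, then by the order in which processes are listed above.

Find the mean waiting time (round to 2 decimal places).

6.60

Gantt: | idle 0-6 | T3 6-9 | T2 9-12 | T1 12-18 | T4 18-24 | T5 24-34 |
Completion: T1=18  T2=12  T3=9  T4=24  T5=34
Turnaround (C−A): T1=11  T2=3  T3=3  T4=16  T5=28
Waiting times: T1=5, T2=0, T3=0, T4=10, T5=18
Average waiting = (5+0+0+10+18) / 5 = 33/5 = 6.60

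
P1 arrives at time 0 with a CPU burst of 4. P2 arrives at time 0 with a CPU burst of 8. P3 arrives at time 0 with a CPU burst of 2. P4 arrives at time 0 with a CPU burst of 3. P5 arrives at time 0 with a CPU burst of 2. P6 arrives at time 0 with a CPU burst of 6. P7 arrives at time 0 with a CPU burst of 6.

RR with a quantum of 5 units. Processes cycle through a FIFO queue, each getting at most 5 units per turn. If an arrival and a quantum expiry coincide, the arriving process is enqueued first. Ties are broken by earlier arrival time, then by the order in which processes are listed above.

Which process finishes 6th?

Timeline: | P1 0-4 | P2 4-9 | P3 9-11 | P4 11-14 | P5 14-16 | P6 16-21 | P7 21-26 | P2 26-29 | P6 29-30 | P7 30-31 |
Completion: P1=4  P2=29  P3=11  P4=14  P5=16  P6=30  P7=31
Turnaround (C−A): P1=4  P2=29  P3=11  P4=14  P5=16  P6=30  P7=31
Finish order: P1 → P3 → P4 → P5 → P2 → P6 → P7

P6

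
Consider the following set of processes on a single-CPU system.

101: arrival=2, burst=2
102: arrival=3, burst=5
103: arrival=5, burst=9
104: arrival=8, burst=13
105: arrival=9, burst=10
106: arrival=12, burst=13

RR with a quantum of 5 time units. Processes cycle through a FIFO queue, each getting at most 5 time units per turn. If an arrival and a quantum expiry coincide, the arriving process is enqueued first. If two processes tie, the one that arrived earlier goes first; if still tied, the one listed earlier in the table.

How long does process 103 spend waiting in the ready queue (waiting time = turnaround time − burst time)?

Schedule: | idle 0-2 | 101 2-4 | 102 4-9 | 103 9-14 | 104 14-19 | 105 19-24 | 106 24-29 | 103 29-33 | 104 33-38 | 105 38-43 | 106 43-48 | 104 48-51 | 106 51-54 |
Completion: 101=4  102=9  103=33  104=51  105=43  106=54
Turnaround (C−A): 101=2  102=6  103=28  104=43  105=34  106=42
Waiting(103) = turnaround − burst = 28 − 9 = 19

19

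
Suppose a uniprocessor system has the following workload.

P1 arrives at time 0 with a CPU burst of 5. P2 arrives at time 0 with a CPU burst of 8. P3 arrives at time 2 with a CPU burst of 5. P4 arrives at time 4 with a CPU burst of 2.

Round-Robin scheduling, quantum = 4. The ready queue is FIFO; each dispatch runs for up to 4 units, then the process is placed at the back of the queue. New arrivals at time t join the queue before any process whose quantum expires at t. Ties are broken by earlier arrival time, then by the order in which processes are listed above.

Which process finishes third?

Timeline: | P1 0-4 | P2 4-8 | P3 8-12 | P4 12-14 | P1 14-15 | P2 15-19 | P3 19-20 |
Completion: P1=15  P2=19  P3=20  P4=14
Finish order: P4 → P1 → P2 → P3

P2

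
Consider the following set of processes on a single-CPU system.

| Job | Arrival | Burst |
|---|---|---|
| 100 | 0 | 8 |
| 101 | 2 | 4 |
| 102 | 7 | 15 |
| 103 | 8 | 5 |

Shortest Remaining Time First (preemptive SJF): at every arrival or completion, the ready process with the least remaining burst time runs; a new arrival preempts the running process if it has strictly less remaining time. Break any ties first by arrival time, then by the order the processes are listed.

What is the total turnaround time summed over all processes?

Gantt: | 100 0-2 | 101 2-6 | 100 6-12 | 103 12-17 | 102 17-32 |
Completion: 100=12  101=6  102=32  103=17
Turnaround (C−A): 100=12  101=4  102=25  103=9
Turnaround = completion − arrival: 100=12, 101=4, 102=25, 103=9
Total turnaround = 12 + 4 + 25 + 9 = 50

50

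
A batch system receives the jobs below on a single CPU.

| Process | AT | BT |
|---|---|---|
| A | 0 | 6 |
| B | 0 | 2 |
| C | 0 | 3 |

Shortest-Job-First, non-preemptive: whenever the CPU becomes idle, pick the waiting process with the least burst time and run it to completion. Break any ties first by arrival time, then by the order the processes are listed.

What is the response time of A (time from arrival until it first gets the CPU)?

5

Gantt: | B 0-2 | C 2-5 | A 5-11 |
Completion: A=11  B=2  C=5
Turnaround (C−A): A=11  B=2  C=5
Response(A) = first start − arrival = 5 − 0 = 5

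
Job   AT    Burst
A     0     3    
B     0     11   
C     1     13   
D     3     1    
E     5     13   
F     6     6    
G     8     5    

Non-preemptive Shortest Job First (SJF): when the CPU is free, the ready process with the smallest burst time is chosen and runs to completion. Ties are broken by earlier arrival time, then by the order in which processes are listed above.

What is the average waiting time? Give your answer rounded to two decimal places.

Schedule: | A 0-3 | D 3-4 | B 4-15 | G 15-20 | F 20-26 | C 26-39 | E 39-52 |
Completion: A=3  B=15  C=39  D=4  E=52  F=26  G=20
Turnaround (C−A): A=3  B=15  C=38  D=1  E=47  F=20  G=12
Waiting times: A=0, B=4, C=25, D=0, E=34, F=14, G=7
Average waiting = (0+4+25+0+34+14+7) / 7 = 84/7 = 12.00

12.00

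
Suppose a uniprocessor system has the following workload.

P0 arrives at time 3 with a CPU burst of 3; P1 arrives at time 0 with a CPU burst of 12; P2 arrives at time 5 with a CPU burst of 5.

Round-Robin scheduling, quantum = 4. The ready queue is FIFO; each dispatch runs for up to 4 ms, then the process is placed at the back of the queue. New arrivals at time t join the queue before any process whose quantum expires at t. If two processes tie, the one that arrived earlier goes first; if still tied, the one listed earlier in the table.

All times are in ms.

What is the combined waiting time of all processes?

Gantt: | P1 0-4 | P0 4-7 | P1 7-11 | P2 11-15 | P1 15-19 | P2 19-20 |
Completion: P0=7  P1=19  P2=20
Turnaround (C−A): P0=4  P1=19  P2=15
Waiting = turnaround − burst: P0=1, P1=7, P2=10
Total waiting = 1 + 7 + 10 = 18

18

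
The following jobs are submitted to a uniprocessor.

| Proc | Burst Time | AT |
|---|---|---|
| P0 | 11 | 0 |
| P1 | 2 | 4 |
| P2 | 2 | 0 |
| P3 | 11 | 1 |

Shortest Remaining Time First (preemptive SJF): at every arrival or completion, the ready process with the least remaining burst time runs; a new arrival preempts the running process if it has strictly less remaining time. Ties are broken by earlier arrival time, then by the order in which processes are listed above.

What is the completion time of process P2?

2

Schedule: | P2 0-2 | P0 2-4 | P1 4-6 | P0 6-15 | P3 15-26 |
Completion: P0=15  P1=6  P2=2  P3=26
Turnaround (C−A): P0=15  P1=2  P2=2  P3=25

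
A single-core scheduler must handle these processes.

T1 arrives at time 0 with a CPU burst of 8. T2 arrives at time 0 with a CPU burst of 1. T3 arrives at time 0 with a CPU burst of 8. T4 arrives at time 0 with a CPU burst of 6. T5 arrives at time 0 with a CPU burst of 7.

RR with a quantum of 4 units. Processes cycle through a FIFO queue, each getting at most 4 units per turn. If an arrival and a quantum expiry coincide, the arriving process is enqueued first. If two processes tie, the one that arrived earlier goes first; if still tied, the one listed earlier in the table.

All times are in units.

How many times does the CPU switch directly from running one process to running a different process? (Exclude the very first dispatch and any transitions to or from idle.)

Schedule: | T1 0-4 | T2 4-5 | T3 5-9 | T4 9-13 | T5 13-17 | T1 17-21 | T3 21-25 | T4 25-27 | T5 27-30 |
Completion: T1=21  T2=5  T3=25  T4=27  T5=30
Turnaround (C−A): T1=21  T2=5  T3=25  T4=27  T5=30

8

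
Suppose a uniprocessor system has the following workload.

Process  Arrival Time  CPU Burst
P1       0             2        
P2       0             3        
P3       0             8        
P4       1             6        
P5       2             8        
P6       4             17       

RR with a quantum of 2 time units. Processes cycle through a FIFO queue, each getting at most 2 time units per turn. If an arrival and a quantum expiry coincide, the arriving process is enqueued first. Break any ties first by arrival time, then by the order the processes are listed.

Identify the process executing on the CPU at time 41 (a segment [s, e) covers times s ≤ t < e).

Gantt: | P1 0-2 | P2 2-4 | P3 4-6 | P4 6-8 | P5 8-10 | P6 10-12 | P2 12-13 | P3 13-15 | P4 15-17 | P5 17-19 | P6 19-21 | P3 21-23 | P4 23-25 | P5 25-27 | P6 27-29 | P3 29-31 | P5 31-33 | P6 33-44 |
Completion: P1=2  P2=13  P3=31  P4=25  P5=33  P6=44

P6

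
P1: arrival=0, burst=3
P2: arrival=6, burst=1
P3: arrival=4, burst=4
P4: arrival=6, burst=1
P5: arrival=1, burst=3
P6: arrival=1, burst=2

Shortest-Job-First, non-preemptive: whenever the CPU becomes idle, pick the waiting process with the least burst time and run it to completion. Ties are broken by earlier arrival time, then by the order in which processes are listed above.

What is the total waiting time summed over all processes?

Timeline: | P1 0-3 | P6 3-5 | P5 5-8 | P2 8-9 | P4 9-10 | P3 10-14 |
Completion: P1=3  P2=9  P3=14  P4=10  P5=8  P6=5
Waiting = turnaround − burst: P1=0, P2=2, P3=6, P4=3, P5=4, P6=2
Total waiting = 0 + 2 + 6 + 3 + 4 + 2 = 17

17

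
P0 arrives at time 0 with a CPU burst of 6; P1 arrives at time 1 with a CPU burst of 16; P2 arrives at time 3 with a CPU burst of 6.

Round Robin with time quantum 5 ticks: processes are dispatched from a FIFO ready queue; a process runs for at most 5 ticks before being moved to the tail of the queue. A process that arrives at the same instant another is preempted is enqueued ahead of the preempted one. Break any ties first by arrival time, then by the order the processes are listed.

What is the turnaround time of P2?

19

Gantt: | P0 0-5 | P1 5-10 | P2 10-15 | P0 15-16 | P1 16-21 | P2 21-22 | P1 22-28 |
Completion: P0=16  P1=28  P2=22
Turnaround(P2) = completion − arrival = 22 − 3 = 19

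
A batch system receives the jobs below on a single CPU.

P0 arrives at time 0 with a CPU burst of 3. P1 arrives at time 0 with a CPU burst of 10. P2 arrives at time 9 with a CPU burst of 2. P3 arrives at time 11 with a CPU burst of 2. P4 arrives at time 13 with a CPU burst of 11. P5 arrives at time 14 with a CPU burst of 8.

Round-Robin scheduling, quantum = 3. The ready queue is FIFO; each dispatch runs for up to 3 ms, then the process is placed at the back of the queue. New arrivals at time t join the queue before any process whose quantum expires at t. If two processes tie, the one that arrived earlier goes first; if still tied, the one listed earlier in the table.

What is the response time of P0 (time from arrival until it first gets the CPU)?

0

Timeline: | P0 0-3 | P1 3-9 | P2 9-11 | P1 11-14 | P3 14-16 | P4 16-19 | P5 19-22 | P1 22-23 | P4 23-26 | P5 26-29 | P4 29-32 | P5 32-34 | P4 34-36 |
Completion: P0=3  P1=23  P2=11  P3=16  P4=36  P5=34
Response(P0) = first start − arrival = 0 − 0 = 0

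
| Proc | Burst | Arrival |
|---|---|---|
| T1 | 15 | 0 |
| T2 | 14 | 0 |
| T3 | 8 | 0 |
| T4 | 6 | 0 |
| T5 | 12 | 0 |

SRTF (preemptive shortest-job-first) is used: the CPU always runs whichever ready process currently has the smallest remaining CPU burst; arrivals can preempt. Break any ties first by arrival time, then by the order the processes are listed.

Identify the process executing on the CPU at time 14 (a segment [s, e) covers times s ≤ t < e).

Schedule: | T4 0-6 | T3 6-14 | T5 14-26 | T2 26-40 | T1 40-55 |
Completion: T1=55  T2=40  T3=14  T4=6  T5=26
Turnaround (C−A): T1=55  T2=40  T3=14  T4=6  T5=26

T5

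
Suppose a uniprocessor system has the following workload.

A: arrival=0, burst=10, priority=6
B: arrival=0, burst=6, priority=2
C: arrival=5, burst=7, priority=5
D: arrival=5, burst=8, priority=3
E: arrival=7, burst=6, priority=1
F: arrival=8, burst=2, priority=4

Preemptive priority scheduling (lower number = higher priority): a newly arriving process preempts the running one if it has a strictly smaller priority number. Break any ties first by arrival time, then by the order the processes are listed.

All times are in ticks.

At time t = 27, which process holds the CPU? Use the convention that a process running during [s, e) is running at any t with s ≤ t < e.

Timeline: | B 0-6 | D 6-7 | E 7-13 | D 13-20 | F 20-22 | C 22-29 | A 29-39 |
Completion: A=39  B=6  C=29  D=20  E=13  F=22
Turnaround (C−A): A=39  B=6  C=24  D=15  E=6  F=14

C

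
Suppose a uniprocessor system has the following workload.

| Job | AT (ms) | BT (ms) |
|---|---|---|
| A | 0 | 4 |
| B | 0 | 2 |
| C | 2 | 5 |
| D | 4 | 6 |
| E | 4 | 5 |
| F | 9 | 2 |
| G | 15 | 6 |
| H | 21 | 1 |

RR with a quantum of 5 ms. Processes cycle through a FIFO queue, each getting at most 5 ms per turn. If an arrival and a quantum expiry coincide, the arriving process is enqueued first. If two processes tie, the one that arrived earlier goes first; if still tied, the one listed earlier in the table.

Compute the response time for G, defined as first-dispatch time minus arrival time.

Schedule: | A 0-4 | B 4-6 | C 6-11 | D 11-16 | E 16-21 | F 21-23 | G 23-28 | D 28-29 | H 29-30 | G 30-31 |
Completion: A=4  B=6  C=11  D=29  E=21  F=23  G=31  H=30
Response(G) = first start − arrival = 23 − 15 = 8

8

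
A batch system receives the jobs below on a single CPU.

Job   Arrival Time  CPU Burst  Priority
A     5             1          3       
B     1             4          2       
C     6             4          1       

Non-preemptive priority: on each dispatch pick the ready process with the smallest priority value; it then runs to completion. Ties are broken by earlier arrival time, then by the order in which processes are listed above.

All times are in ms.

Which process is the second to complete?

Schedule: | idle 0-1 | B 1-5 | A 5-6 | C 6-10 |
Completion: A=6  B=5  C=10
Finish order: B → A → C

A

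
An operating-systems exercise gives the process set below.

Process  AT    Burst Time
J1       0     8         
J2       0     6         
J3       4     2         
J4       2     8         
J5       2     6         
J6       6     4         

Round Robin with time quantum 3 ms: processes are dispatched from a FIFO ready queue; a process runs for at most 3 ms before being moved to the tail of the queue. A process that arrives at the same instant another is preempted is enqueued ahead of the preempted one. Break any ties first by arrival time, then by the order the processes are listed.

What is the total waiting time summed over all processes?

118

Schedule: | J1 0-3 | J2 3-6 | J4 6-9 | J5 9-12 | J1 12-15 | J3 15-17 | J6 17-20 | J2 20-23 | J4 23-26 | J5 26-29 | J1 29-31 | J6 31-32 | J4 32-34 |
Completion: J1=31  J2=23  J3=17  J4=34  J5=29  J6=32
Waiting = turnaround − burst: J1=23, J2=17, J3=11, J4=24, J5=21, J6=22
Total waiting = 23 + 17 + 11 + 24 + 21 + 22 = 118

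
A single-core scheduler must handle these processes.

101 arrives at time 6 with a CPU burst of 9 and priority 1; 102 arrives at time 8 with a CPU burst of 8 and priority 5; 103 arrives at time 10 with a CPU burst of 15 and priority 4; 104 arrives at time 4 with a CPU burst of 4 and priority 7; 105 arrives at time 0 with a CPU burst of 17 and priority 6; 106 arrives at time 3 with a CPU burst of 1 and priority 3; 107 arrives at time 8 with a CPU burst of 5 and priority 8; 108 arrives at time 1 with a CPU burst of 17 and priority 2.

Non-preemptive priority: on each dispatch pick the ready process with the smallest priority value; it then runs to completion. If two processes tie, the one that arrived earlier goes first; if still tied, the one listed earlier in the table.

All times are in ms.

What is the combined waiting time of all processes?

Schedule: | 105 0-17 | 101 17-26 | 108 26-43 | 106 43-44 | 103 44-59 | 102 59-67 | 104 67-71 | 107 71-76 |
Completion: 101=26  102=67  103=59  104=71  105=17  106=44  107=76  108=43
Waiting = turnaround − burst: 101=11, 102=51, 103=34, 104=63, 105=0, 106=40, 107=63, 108=25
Total waiting = 11 + 51 + 34 + 63 + 0 + 40 + 63 + 25 = 287

287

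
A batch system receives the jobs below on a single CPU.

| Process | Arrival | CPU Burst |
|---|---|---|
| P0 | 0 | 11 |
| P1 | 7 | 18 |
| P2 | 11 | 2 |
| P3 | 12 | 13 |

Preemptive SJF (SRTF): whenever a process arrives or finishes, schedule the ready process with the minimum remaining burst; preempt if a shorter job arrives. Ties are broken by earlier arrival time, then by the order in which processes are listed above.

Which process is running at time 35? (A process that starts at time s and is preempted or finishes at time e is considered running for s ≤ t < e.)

Timeline: | P0 0-11 | P2 11-13 | P3 13-26 | P1 26-44 |
Completion: P0=11  P1=44  P2=13  P3=26
Turnaround (C−A): P0=11  P1=37  P2=2  P3=14

P1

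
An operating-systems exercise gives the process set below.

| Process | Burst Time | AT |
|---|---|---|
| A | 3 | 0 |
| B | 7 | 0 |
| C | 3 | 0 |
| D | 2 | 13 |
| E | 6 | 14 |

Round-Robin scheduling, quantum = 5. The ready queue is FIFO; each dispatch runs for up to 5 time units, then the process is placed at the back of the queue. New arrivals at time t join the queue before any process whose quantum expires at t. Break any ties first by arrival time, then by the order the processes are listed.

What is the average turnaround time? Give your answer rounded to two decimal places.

Gantt: | A 0-3 | B 3-8 | C 8-11 | B 11-13 | D 13-15 | E 15-21 |
Completion: A=3  B=13  C=11  D=15  E=21
Turnaround times: A=3, B=13, C=11, D=2, E=7
Average turnaround = (3+13+11+2+7) / 5 = 36/5 = 7.20

7.20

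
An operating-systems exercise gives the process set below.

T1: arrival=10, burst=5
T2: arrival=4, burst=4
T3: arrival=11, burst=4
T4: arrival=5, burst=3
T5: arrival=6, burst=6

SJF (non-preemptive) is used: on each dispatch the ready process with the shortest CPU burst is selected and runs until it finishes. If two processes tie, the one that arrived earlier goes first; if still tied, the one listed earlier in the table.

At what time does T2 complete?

Schedule: | idle 0-4 | T2 4-8 | T4 8-11 | T3 11-15 | T1 15-20 | T5 20-26 |
Completion: T1=20  T2=8  T3=15  T4=11  T5=26

8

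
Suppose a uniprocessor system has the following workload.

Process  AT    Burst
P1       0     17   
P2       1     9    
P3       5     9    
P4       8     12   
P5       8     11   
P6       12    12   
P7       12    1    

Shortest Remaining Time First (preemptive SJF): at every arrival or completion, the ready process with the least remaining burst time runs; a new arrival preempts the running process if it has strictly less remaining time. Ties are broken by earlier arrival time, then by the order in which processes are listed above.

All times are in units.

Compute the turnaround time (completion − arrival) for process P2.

9

Timeline: | P1 0-1 | P2 1-10 | P3 10-12 | P7 12-13 | P3 13-20 | P5 20-31 | P4 31-43 | P6 43-55 | P1 55-71 |
Completion: P1=71  P2=10  P3=20  P4=43  P5=31  P6=55  P7=13
Turnaround(P2) = completion − arrival = 10 − 1 = 9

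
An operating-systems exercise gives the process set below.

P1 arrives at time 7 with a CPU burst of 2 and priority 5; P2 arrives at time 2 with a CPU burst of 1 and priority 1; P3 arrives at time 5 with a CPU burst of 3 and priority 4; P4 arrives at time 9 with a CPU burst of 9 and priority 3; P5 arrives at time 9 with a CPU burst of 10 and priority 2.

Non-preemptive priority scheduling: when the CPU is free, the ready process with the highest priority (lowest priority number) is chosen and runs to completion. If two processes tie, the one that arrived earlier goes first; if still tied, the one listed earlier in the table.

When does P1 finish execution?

10

Timeline: | idle 0-2 | P2 2-3 | idle 3-5 | P3 5-8 | P1 8-10 | P5 10-20 | P4 20-29 |
Completion: P1=10  P2=3  P3=8  P4=29  P5=20
Turnaround (C−A): P1=3  P2=1  P3=3  P4=20  P5=11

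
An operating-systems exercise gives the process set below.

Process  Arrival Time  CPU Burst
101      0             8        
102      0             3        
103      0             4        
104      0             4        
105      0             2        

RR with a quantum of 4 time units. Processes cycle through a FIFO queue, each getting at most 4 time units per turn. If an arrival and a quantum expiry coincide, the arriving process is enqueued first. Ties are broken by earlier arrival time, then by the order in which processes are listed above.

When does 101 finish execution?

21

Timeline: | 101 0-4 | 102 4-7 | 103 7-11 | 104 11-15 | 105 15-17 | 101 17-21 |
Completion: 101=21  102=7  103=11  104=15  105=17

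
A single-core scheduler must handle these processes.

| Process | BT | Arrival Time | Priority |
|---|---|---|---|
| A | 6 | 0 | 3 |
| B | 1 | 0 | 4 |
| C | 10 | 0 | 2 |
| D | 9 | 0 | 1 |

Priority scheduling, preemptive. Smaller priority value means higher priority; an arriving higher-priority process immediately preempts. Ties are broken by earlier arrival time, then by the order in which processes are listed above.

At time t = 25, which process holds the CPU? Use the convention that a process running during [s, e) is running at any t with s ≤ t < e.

B

Timeline: | D 0-9 | C 9-19 | A 19-25 | B 25-26 |
Completion: A=25  B=26  C=19  D=9
Turnaround (C−A): A=25  B=26  C=19  D=9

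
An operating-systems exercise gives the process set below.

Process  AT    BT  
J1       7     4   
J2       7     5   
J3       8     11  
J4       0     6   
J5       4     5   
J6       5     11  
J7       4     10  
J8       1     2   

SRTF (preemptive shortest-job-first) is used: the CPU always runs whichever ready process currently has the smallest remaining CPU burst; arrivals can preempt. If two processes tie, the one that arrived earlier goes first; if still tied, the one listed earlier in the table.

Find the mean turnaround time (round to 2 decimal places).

Timeline: | J4 0-1 | J8 1-3 | J4 3-8 | J1 8-12 | J5 12-17 | J2 17-22 | J7 22-32 | J6 32-43 | J3 43-54 |
Completion: J1=12  J2=22  J3=54  J4=8  J5=17  J6=43  J7=32  J8=3
Turnaround (C−A): J1=5  J2=15  J3=46  J4=8  J5=13  J6=38  J7=28  J8=2
Turnaround times: J1=5, J2=15, J3=46, J4=8, J5=13, J6=38, J7=28, J8=2
Average turnaround = (5+15+46+8+13+38+28+2) / 8 = 155/8 = 19.38

19.38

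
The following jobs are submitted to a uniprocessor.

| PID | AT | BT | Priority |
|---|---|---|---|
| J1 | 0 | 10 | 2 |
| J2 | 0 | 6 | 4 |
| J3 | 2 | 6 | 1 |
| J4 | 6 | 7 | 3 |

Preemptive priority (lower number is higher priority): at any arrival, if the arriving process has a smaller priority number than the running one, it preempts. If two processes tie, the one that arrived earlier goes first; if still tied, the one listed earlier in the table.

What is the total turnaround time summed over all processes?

Schedule: | J1 0-2 | J3 2-8 | J1 8-16 | J4 16-23 | J2 23-29 |
Completion: J1=16  J2=29  J3=8  J4=23
Turnaround = completion − arrival: J1=16, J2=29, J3=6, J4=17
Total turnaround = 16 + 29 + 6 + 17 = 68

68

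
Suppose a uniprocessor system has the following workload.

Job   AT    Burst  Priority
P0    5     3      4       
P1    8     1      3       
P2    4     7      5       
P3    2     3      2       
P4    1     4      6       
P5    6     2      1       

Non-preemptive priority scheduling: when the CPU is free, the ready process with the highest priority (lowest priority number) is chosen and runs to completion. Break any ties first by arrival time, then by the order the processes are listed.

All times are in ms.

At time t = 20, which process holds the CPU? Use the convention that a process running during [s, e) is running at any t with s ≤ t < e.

P2

Schedule: | idle 0-1 | P4 1-5 | P3 5-8 | P5 8-10 | P1 10-11 | P0 11-14 | P2 14-21 |
Completion: P0=14  P1=11  P2=21  P3=8  P4=5  P5=10
Turnaround (C−A): P0=9  P1=3  P2=17  P3=6  P4=4  P5=4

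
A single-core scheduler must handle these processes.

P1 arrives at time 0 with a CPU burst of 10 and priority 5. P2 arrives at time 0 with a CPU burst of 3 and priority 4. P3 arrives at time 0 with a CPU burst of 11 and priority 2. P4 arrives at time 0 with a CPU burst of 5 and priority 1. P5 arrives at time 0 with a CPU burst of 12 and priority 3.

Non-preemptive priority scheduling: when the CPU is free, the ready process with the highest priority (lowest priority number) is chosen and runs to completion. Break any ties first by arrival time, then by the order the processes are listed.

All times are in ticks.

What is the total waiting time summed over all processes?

80

Timeline: | P4 0-5 | P3 5-16 | P5 16-28 | P2 28-31 | P1 31-41 |
Completion: P1=41  P2=31  P3=16  P4=5  P5=28
Turnaround (C−A): P1=41  P2=31  P3=16  P4=5  P5=28
Waiting = turnaround − burst: P1=31, P2=28, P3=5, P4=0, P5=16
Total waiting = 31 + 28 + 5 + 0 + 16 = 80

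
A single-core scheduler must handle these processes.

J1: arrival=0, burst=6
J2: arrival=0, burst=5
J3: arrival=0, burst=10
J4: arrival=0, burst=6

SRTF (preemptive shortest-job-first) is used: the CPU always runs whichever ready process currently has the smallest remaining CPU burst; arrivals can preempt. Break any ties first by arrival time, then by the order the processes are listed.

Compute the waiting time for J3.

Schedule: | J2 0-5 | J1 5-11 | J4 11-17 | J3 17-27 |
Completion: J1=11  J2=5  J3=27  J4=17
Waiting(J3) = turnaround − burst = 27 − 10 = 17

17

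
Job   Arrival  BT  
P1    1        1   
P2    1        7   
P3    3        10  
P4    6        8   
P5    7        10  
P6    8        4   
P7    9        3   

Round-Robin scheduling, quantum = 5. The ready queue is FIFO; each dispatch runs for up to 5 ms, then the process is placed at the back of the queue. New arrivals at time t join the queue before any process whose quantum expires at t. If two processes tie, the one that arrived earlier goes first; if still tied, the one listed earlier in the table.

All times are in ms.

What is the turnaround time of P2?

Gantt: | idle 0-1 | P1 1-2 | P2 2-7 | P3 7-12 | P4 12-17 | P5 17-22 | P2 22-24 | P6 24-28 | P7 28-31 | P3 31-36 | P4 36-39 | P5 39-44 |
Completion: P1=2  P2=24  P3=36  P4=39  P5=44  P6=28  P7=31
Turnaround (C−A): P1=1  P2=23  P3=33  P4=33  P5=37  P6=20  P7=22
Turnaround(P2) = completion − arrival = 24 − 1 = 23

23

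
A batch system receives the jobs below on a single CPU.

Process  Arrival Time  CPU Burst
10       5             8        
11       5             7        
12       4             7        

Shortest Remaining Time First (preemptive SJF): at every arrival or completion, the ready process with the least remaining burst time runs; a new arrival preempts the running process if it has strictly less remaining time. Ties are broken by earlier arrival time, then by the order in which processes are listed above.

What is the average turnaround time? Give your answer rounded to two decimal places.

Timeline: | idle 0-4 | 12 4-11 | 11 11-18 | 10 18-26 |
Completion: 10=26  11=18  12=11
Turnaround times: 10=21, 11=13, 12=7
Average turnaround = (21+13+7) / 3 = 41/3 = 13.67

13.67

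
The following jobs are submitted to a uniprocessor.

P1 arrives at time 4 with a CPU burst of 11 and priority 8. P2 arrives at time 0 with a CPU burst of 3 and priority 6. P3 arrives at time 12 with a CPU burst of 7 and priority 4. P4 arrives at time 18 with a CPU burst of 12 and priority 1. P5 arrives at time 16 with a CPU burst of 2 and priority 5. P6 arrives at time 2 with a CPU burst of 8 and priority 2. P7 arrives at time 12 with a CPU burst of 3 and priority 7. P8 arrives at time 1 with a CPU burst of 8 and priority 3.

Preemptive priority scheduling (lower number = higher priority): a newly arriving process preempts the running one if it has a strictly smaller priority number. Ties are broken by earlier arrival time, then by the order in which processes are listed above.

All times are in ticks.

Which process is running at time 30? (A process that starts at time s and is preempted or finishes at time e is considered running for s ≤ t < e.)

Timeline: | P2 0-1 | P8 1-2 | P6 2-10 | P8 10-17 | P3 17-18 | P4 18-30 | P3 30-36 | P5 36-38 | P2 38-40 | P7 40-43 | P1 43-54 |
Completion: P1=54  P2=40  P3=36  P4=30  P5=38  P6=10  P7=43  P8=17
Turnaround (C−A): P1=50  P2=40  P3=24  P4=12  P5=22  P6=8  P7=31  P8=16

P3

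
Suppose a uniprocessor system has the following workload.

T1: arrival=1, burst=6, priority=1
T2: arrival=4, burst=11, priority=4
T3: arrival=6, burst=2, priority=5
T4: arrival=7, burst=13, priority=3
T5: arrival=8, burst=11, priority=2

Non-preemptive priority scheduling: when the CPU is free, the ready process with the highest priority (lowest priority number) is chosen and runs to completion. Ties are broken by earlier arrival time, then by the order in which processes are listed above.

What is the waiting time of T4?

Gantt: | idle 0-1 | T1 1-7 | T4 7-20 | T5 20-31 | T2 31-42 | T3 42-44 |
Completion: T1=7  T2=42  T3=44  T4=20  T5=31
Waiting(T4) = turnaround − burst = 13 − 13 = 0

0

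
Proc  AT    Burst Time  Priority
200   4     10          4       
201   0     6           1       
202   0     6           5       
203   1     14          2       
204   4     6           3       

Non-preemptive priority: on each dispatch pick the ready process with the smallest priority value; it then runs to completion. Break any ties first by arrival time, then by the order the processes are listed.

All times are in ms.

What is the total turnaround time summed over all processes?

Gantt: | 201 0-6 | 203 6-20 | 204 20-26 | 200 26-36 | 202 36-42 |
Completion: 200=36  201=6  202=42  203=20  204=26
Turnaround (C−A): 200=32  201=6  202=42  203=19  204=22
Turnaround = completion − arrival: 200=32, 201=6, 202=42, 203=19, 204=22
Total turnaround = 32 + 6 + 42 + 19 + 22 = 121

121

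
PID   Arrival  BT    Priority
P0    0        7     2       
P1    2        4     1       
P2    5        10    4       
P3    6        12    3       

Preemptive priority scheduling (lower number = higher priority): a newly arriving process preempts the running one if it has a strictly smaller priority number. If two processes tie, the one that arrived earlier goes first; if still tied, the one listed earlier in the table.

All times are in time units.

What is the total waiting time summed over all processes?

27

Schedule: | P0 0-2 | P1 2-6 | P0 6-11 | P3 11-23 | P2 23-33 |
Completion: P0=11  P1=6  P2=33  P3=23
Turnaround (C−A): P0=11  P1=4  P2=28  P3=17
Waiting = turnaround − burst: P0=4, P1=0, P2=18, P3=5
Total waiting = 4 + 0 + 18 + 5 = 27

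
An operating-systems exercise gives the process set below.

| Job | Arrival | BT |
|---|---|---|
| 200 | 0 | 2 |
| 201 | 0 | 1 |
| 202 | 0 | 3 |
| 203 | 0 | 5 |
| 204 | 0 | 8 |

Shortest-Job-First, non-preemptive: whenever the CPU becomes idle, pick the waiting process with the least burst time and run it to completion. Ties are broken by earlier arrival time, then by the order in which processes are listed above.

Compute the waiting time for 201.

0

Schedule: | 201 0-1 | 200 1-3 | 202 3-6 | 203 6-11 | 204 11-19 |
Completion: 200=3  201=1  202=6  203=11  204=19
Turnaround (C−A): 200=3  201=1  202=6  203=11  204=19
Waiting(201) = turnaround − burst = 1 − 1 = 0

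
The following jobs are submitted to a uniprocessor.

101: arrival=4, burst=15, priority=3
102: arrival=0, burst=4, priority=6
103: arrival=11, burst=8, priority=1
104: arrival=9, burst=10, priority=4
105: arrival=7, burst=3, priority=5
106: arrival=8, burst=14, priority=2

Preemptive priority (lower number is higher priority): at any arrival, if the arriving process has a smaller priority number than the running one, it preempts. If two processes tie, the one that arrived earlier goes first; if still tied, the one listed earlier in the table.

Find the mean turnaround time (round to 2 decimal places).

Schedule: | 102 0-4 | 101 4-8 | 106 8-11 | 103 11-19 | 106 19-30 | 101 30-41 | 104 41-51 | 105 51-54 |
Completion: 101=41  102=4  103=19  104=51  105=54  106=30
Turnaround times: 101=37, 102=4, 103=8, 104=42, 105=47, 106=22
Average turnaround = (37+4+8+42+47+22) / 6 = 160/6 = 26.67

26.67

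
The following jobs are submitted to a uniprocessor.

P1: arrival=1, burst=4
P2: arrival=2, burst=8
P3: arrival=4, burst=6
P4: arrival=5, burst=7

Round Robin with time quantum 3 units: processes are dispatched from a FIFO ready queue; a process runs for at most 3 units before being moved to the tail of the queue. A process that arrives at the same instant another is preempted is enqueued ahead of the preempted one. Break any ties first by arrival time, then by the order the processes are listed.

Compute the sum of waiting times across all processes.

Schedule: | idle 0-1 | P1 1-4 | P2 4-7 | P3 7-10 | P1 10-11 | P4 11-14 | P2 14-17 | P3 17-20 | P4 20-23 | P2 23-25 | P4 25-26 |
Completion: P1=11  P2=25  P3=20  P4=26
Waiting = turnaround − burst: P1=6, P2=15, P3=10, P4=14
Total waiting = 6 + 15 + 10 + 14 = 45

45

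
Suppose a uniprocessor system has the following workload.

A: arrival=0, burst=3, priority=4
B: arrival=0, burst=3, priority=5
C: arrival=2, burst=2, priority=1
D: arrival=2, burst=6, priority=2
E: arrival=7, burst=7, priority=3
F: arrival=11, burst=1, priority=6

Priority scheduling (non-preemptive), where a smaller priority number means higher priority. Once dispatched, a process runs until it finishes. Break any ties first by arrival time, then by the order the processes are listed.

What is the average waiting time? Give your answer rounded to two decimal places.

Schedule: | A 0-3 | C 3-5 | D 5-11 | E 11-18 | B 18-21 | F 21-22 |
Completion: A=3  B=21  C=5  D=11  E=18  F=22
Turnaround (C−A): A=3  B=21  C=3  D=9  E=11  F=11
Waiting times: A=0, B=18, C=1, D=3, E=4, F=10
Average waiting = (0+18+1+3+4+10) / 6 = 36/6 = 6.00

6.00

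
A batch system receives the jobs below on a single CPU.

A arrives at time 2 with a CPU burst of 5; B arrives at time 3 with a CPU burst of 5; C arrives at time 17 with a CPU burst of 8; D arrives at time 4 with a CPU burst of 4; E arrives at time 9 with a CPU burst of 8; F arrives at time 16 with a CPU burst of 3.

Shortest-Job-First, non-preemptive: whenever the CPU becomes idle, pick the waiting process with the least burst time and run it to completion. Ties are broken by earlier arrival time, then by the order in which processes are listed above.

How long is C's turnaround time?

Timeline: | idle 0-2 | A 2-7 | D 7-11 | B 11-16 | F 16-19 | E 19-27 | C 27-35 |
Completion: A=7  B=16  C=35  D=11  E=27  F=19
Turnaround (C−A): A=5  B=13  C=18  D=7  E=18  F=3
Turnaround(C) = completion − arrival = 35 − 17 = 18

18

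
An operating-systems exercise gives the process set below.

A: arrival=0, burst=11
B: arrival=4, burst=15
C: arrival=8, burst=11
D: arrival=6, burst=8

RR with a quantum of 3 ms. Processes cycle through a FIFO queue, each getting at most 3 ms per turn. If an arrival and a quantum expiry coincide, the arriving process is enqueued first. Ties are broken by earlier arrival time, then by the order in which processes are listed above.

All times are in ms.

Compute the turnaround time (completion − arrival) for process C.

34

Schedule: | A 0-6 | B 6-9 | D 9-12 | A 12-15 | C 15-18 | B 18-21 | D 21-24 | A 24-26 | C 26-29 | B 29-32 | D 32-34 | C 34-37 | B 37-40 | C 40-42 | B 42-45 |
Completion: A=26  B=45  C=42  D=34
Turnaround(C) = completion − arrival = 42 − 8 = 34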